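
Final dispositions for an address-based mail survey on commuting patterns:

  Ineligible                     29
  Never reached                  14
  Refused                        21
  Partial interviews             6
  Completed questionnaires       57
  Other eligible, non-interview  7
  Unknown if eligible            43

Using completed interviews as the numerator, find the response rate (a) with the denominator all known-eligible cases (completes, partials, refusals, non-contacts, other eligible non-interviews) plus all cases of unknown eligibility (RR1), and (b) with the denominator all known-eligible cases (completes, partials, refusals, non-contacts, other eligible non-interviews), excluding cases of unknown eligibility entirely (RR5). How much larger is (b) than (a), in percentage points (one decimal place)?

15.8

Num: 57
Base: 57 + 6 + 21 + 14 + 7 + 43 = 148
RR1 = 57 / 148 = 0.3851
Base: 57 + 6 + 21 + 14 + 7 = 105
RR5 = 57 / 105 = 0.5429
Difference = 54.29 − 38.51 = 15.78 percentage points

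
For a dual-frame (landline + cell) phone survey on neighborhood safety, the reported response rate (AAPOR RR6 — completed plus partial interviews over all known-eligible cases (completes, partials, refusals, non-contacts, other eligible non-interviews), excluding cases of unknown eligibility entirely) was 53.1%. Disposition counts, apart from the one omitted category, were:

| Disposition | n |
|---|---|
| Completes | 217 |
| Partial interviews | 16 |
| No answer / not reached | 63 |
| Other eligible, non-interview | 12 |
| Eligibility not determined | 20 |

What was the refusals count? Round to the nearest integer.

Top → 217 + 16 = 233
RR6 = 233 / D = 0.531
D = 233 / 0.531 = 438.8
Other denominator terms total 308
refusals = 438.8 − 308 ≈ 131

131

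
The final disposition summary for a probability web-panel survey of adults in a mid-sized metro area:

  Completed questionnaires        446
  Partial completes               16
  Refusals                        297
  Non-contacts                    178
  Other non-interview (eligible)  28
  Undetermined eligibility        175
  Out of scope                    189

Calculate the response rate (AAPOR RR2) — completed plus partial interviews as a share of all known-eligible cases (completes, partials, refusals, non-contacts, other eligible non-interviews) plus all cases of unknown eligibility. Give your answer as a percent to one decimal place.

40.5%

Top = 446 + 16 = 462
Denom = 446 + 16 + 297 + 178 + 28 + 175 = 1140
RR2 = 462 / 1140 = 0.4053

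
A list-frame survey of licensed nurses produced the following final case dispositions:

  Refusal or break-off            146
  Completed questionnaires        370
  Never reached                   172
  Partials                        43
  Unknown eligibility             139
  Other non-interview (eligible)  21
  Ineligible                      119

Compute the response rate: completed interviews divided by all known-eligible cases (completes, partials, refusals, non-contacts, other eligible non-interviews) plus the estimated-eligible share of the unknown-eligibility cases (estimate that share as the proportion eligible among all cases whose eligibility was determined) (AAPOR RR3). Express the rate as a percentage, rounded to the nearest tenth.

Num → 370
Determined eligible → 370 + 43 + 146 + 172 + 21 = 752
e = 752 / (752 + 119) = 752 / 871 = 0.8634
Estimated eligible among unknowns → 0.8634 × 139 = 120.01
Denom → 752 + 120.01 = 872.01
RR3 = 370 / 872.01 = 0.4243

42.4%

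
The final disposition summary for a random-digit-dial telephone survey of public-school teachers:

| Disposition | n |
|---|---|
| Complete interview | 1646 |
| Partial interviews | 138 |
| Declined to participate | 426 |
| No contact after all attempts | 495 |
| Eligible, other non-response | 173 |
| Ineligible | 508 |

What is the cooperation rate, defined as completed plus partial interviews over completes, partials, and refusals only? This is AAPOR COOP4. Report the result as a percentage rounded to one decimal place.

80.7%

Numerator: 1646 + 138 = 1784
Denom: 1646 + 138 + 426 = 2210
COOP4 = 1784 / 2210 = 0.8072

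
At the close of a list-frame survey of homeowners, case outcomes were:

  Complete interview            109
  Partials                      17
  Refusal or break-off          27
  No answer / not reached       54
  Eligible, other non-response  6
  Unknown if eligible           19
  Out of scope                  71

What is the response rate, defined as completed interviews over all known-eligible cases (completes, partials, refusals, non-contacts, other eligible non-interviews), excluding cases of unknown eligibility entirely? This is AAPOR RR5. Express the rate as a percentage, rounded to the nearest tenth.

Num → 109
Denom → 109 + 17 + 27 + 54 + 6 = 213
RR5 = 109 / 213 = 0.5117

51.2%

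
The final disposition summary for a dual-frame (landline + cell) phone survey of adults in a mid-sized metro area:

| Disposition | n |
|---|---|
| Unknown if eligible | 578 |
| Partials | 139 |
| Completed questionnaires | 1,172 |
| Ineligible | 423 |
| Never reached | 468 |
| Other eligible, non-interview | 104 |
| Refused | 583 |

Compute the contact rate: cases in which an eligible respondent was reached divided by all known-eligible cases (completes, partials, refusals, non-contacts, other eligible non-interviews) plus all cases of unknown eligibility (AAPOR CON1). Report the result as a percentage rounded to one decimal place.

Top: 1172 + 139 + 583 + 104 = 1998
Base: 1172 + 139 + 583 + 468 + 104 + 578 = 3044
CON1 = 1998 / 3044 = 0.6564

65.6%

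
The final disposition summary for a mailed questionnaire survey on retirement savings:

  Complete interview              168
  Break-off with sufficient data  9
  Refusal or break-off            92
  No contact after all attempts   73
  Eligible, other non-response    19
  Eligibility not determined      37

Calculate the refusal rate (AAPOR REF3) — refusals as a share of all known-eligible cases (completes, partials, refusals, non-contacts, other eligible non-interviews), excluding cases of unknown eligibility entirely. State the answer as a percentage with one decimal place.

25.5%

Top: 92
Denom: 168 + 9 + 92 + 73 + 19 = 361
REF3 = 92 / 361 = 0.2548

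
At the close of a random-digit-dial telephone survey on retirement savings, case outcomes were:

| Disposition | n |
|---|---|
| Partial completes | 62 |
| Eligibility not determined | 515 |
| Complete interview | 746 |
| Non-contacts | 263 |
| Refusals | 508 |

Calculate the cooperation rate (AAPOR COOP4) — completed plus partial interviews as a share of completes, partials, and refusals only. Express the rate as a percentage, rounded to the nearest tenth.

Top: 746 + 62 = 808
Denominator: 746 + 62 + 508 = 1316
COOP4 = 808 / 1316 = 0.6140

61.4%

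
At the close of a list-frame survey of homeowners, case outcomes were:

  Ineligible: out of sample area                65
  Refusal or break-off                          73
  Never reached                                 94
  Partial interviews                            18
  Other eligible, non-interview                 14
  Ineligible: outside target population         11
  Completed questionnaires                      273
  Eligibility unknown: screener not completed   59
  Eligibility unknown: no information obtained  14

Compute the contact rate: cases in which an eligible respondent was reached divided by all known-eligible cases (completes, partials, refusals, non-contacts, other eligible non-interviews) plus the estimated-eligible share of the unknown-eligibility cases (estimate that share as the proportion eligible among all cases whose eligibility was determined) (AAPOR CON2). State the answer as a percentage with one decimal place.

Unknown eligibility = 59 + 14 = 73
Not eligible = 11 + 65 = 76
Numerator → 273 + 18 + 73 + 14 = 378
Determined eligible → 273 + 18 + 73 + 94 + 14 = 472
e = 472 / (472 + 76) = 472 / 548 = 0.8613
e × U → 0.8613 × 73 = 62.87
Denominator → 472 + 62.87 = 534.87
CON2 = 378 / 534.87 = 0.7067

70.7%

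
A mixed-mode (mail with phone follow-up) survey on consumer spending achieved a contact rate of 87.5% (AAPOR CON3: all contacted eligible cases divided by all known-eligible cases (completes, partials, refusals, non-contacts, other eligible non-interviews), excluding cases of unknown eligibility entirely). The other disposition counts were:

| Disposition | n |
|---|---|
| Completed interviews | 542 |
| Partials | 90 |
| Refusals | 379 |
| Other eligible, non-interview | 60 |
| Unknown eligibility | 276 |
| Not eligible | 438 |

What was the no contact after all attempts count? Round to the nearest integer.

153

Top → 542 + 90 + 379 + 60 = 1071
CON3 = 1071 / D = 0.875
D = 1071 / 0.875 = 1224.0
Remaining denominator categories sum to 1071
no contact after all attempts = 1224.0 − 1071 ≈ 153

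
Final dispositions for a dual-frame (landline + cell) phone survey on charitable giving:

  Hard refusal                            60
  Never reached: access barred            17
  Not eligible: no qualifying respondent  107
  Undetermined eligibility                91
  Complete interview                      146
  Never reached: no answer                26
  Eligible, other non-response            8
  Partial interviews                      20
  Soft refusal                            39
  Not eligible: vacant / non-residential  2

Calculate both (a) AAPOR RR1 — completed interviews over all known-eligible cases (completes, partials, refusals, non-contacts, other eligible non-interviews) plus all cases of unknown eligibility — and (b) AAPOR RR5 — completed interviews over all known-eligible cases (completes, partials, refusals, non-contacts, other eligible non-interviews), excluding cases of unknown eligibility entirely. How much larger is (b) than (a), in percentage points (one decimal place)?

10.3

Refusal or break-off = 60 + 39 = 99
Non-contacts = 26 + 17 = 43
Out of scope = 107 + 2 = 109
Num = 146
Denom = 146 + 20 + 99 + 43 + 8 + 91 = 407
RR1 = 146 / 407 = 0.3587
Denom = 146 + 20 + 99 + 43 + 8 = 316
RR5 = 146 / 316 = 0.4620
Difference = 46.20 − 35.87 = 10.33 percentage points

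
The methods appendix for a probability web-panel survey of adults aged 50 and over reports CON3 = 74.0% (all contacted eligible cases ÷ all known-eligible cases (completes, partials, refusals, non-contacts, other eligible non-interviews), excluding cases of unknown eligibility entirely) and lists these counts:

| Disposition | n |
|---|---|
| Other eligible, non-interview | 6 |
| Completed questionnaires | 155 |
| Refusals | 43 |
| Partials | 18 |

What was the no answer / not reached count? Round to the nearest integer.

Top = 155 + 18 + 43 + 6 = 222
CON3 = 222 / D = 0.740
D = 222 / 0.740 = 300.0
Rest of base = 222
no answer / not reached = 300.0 − 222 ≈ 78

78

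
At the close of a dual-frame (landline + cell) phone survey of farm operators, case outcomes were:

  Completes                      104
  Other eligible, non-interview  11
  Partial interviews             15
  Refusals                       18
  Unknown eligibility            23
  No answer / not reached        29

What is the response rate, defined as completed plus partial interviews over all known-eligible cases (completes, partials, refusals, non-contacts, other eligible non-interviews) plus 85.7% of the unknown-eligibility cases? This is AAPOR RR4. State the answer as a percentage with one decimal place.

Top → 104 + 15 = 119
Determined eligible → 104 + 15 + 18 + 29 + 11 = 177
Estimated eligible among unknowns → 0.8570 × 23 = 19.71
Denom → 177 + 19.71 = 196.71
RR4 = 119 / 196.71 = 0.6050

60.5%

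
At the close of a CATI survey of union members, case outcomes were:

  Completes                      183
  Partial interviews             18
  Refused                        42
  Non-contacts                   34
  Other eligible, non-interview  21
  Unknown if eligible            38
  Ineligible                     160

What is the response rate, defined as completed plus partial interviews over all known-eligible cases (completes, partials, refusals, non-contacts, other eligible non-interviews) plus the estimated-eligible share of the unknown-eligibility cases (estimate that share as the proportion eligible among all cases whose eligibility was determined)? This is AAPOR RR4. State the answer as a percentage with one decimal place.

62.3%

Numerator: 183 + 18 = 201
Known eligible: 183 + 18 + 42 + 34 + 21 = 298
e = 298 / (298 + 160) = 298 / 458 = 0.6507
e × U: 0.6507 × 38 = 24.73
Denominator: 298 + 24.73 = 322.73
RR4 = 201 / 322.73 = 0.6228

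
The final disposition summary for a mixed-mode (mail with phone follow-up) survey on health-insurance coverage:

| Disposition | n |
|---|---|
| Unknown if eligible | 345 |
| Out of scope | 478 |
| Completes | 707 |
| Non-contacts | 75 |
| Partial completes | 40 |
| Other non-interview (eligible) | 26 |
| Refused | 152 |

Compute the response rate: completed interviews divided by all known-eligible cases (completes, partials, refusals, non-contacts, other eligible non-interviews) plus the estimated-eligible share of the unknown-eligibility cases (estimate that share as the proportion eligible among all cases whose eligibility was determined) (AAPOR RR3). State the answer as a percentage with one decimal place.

57.3%

Num → 707
Known eligible → 707 + 40 + 152 + 75 + 26 = 1000
e = 1000 / (1000 + 478) = 1000 / 1478 = 0.6766
Eligible share of unknowns → 0.6766 × 345 = 233.43
Denom → 1000 + 233.43 = 1233.43
RR3 = 707 / 1233.43 = 0.5732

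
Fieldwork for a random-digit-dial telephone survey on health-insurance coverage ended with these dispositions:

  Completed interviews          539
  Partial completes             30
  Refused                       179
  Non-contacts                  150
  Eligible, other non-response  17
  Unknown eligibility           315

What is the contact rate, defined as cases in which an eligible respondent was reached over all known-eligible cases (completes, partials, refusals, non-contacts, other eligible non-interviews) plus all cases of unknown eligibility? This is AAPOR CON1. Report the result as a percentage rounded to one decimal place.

Numerator: 539 + 30 + 179 + 17 = 765
Base: 539 + 30 + 179 + 150 + 17 + 315 = 1230
CON1 = 765 / 1230 = 0.6220

62.2%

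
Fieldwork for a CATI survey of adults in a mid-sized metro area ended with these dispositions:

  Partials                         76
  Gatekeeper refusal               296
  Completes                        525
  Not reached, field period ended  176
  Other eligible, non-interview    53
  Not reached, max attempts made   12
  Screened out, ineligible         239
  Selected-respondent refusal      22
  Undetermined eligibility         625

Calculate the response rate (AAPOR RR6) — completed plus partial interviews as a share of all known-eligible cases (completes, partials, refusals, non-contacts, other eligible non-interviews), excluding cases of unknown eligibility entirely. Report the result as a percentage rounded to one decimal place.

51.8%

Refusal or break-off = 296 + 22 = 318
No answer / not reached = 176 + 12 = 188
Num: 525 + 76 = 601
Denom: 525 + 76 + 318 + 188 + 53 = 1160
RR6 = 601 / 1160 = 0.5181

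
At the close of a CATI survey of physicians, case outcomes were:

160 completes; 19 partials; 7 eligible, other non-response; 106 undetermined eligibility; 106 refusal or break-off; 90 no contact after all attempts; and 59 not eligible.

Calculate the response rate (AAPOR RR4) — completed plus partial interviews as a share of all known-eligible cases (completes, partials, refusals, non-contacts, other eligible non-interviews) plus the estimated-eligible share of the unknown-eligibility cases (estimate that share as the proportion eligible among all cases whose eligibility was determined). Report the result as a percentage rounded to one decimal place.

Numerator = 160 + 19 = 179
Known eligible = 160 + 19 + 106 + 90 + 7 = 382
e = 382 / (382 + 59) = 382 / 441 = 0.8662
Estimated eligible among unknowns = 0.8662 × 106 = 91.82
Denom = 382 + 91.82 = 473.82
RR4 = 179 / 473.82 = 0.3778

37.8%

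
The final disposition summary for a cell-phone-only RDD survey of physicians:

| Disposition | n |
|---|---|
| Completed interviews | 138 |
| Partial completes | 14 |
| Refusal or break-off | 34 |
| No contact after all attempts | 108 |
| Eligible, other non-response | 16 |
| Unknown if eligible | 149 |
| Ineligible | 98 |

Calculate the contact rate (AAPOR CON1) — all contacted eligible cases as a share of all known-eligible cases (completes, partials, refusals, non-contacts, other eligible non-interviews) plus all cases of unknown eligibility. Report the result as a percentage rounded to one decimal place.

Num → 138 + 14 + 34 + 16 = 202
Denominator → 138 + 14 + 34 + 108 + 16 + 149 = 459
CON1 = 202 / 459 = 0.4401

44.0%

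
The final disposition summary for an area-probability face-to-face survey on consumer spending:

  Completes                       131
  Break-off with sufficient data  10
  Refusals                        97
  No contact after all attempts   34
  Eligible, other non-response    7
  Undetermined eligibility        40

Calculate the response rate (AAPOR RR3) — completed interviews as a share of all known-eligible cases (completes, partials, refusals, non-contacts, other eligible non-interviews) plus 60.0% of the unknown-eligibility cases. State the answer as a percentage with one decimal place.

Num = 131
Determined eligible = 131 + 10 + 97 + 34 + 7 = 279
Estimated eligible among unknowns = 0.6000 × 40 = 24.00
Denominator = 279 + 24.00 = 303.00
RR3 = 131 / 303.00 = 0.4323

43.2%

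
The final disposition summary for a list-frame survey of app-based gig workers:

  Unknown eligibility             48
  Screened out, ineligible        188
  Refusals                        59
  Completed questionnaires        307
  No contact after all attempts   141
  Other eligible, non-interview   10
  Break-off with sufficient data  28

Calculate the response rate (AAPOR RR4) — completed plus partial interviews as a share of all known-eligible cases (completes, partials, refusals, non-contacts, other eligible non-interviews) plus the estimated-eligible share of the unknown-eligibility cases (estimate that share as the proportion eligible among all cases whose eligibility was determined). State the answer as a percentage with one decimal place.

Num = 307 + 28 = 335
Determined eligible = 307 + 28 + 59 + 141 + 10 = 545
e = 545 / (545 + 188) = 545 / 733 = 0.7435
Eligible share of unknowns = 0.7435 × 48 = 35.69
Denominator = 545 + 35.69 = 580.69
RR4 = 335 / 580.69 = 0.5769

57.7%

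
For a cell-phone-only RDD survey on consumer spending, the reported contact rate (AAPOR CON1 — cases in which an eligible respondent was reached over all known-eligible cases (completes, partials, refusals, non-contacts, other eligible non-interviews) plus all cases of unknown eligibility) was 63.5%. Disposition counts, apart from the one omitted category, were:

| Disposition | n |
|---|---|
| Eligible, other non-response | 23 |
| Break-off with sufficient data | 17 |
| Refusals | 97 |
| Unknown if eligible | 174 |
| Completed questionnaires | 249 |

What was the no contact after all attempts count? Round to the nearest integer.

48

Numerator = 249 + 17 + 97 + 23 = 386
CON1 = 386 / D = 0.635
D = 386 / 0.635 = 607.9
Remaining denominator categories sum to 560
no contact after all attempts = 607.9 − 560 ≈ 48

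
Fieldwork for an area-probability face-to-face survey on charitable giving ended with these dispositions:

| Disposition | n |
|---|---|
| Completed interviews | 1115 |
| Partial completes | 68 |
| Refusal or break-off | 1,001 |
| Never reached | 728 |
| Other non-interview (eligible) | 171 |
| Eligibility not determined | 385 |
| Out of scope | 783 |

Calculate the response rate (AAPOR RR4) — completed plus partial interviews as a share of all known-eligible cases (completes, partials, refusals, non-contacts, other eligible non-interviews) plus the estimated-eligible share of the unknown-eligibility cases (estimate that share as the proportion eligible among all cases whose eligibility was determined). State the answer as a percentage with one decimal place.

Num = 1115 + 68 = 1183
Eligible (known) = 1115 + 68 + 1001 + 728 + 171 = 3083
e = 3083 / (3083 + 783) = 3083 / 3866 = 0.7975
e × U = 0.7975 × 385 = 307.04
Denominator = 3083 + 307.04 = 3390.04
RR4 = 1183 / 3390.04 = 0.3490

34.9%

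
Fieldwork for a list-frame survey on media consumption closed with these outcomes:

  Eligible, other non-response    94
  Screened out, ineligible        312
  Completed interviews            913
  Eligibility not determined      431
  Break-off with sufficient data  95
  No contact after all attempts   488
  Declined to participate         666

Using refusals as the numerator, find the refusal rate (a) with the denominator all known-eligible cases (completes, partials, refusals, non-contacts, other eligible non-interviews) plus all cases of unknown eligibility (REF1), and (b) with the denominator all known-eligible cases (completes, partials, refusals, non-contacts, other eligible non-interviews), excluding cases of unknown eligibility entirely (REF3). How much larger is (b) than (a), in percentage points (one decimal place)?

4.7

Num → 666
Denom → 913 + 95 + 666 + 488 + 94 + 431 = 2687
REF1 = 666 / 2687 = 0.2479
Denom → 913 + 95 + 666 + 488 + 94 = 2256
REF3 = 666 / 2256 = 0.2952
Difference = 29.52 − 24.79 = 4.73 percentage points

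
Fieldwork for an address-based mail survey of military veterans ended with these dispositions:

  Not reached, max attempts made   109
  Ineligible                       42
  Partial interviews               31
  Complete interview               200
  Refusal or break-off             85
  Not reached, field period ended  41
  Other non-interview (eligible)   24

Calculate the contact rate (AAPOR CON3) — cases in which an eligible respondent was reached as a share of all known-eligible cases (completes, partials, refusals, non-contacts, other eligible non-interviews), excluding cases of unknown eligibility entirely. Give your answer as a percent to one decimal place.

No contact after all attempts = 41 + 109 = 150
Numerator → 200 + 31 + 85 + 24 = 340
Denom → 200 + 31 + 85 + 150 + 24 = 490
CON3 = 340 / 490 = 0.6939

69.4%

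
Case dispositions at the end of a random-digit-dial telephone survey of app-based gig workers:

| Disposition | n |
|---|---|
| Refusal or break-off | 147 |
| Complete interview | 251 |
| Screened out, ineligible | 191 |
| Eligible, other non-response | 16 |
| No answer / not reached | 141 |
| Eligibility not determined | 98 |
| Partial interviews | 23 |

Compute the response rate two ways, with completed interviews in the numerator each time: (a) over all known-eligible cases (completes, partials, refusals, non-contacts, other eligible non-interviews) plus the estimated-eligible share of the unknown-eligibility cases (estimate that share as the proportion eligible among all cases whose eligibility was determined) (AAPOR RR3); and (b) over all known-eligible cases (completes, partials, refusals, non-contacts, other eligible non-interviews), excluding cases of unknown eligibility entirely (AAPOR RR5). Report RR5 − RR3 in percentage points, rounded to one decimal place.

4.9

Top: 251
Eligible (known): 251 + 23 + 147 + 141 + 16 = 578
e = 578 / (578 + 191) = 578 / 769 = 0.7516
Estimated eligible among unknowns: 0.7516 × 98 = 73.66
Denom: 578 + 73.66 = 651.66
RR3 = 251 / 651.66 = 0.3852
Denom: 251 + 23 + 147 + 141 + 16 = 578
RR5 = 251 / 578 = 0.4343
Difference = 43.43 − 38.52 = 4.91 percentage points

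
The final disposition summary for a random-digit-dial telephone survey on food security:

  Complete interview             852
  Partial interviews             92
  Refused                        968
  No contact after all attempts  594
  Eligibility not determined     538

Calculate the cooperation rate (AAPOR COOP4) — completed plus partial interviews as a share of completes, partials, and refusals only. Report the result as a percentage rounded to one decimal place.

49.4%

Top = 852 + 92 = 944
Denominator = 852 + 92 + 968 = 1912
COOP4 = 944 / 1912 = 0.4937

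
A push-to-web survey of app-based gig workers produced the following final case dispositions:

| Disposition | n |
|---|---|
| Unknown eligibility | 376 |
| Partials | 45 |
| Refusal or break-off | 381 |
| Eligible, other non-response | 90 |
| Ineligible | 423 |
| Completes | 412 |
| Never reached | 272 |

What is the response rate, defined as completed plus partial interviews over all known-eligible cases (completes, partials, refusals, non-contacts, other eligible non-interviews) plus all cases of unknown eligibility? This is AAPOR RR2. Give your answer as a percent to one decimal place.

Num: 412 + 45 = 457
Denom: 412 + 45 + 381 + 272 + 90 + 376 = 1576
RR2 = 457 / 1576 = 0.2900

29.0%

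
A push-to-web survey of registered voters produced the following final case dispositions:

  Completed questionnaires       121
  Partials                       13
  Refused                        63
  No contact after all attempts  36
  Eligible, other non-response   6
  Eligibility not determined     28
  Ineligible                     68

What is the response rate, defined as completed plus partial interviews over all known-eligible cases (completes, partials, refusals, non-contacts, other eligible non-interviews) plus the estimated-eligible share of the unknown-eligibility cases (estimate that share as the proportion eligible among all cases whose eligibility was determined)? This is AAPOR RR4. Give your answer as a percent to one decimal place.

51.4%

Top: 121 + 13 = 134
Determined eligible: 121 + 13 + 63 + 36 + 6 = 239
e = 239 / (239 + 68) = 239 / 307 = 0.7785
Estimated eligible among unknowns: 0.7785 × 28 = 21.80
Denom: 239 + 21.80 = 260.80
RR4 = 134 / 260.80 = 0.5138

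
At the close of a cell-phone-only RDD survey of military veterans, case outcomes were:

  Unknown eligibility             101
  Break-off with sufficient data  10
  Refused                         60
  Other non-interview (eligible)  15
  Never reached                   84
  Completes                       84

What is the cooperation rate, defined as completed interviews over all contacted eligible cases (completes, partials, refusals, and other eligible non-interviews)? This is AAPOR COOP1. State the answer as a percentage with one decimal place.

49.7%

Num = 84
Base = 84 + 10 + 60 + 15 = 169
COOP1 = 84 / 169 = 0.4970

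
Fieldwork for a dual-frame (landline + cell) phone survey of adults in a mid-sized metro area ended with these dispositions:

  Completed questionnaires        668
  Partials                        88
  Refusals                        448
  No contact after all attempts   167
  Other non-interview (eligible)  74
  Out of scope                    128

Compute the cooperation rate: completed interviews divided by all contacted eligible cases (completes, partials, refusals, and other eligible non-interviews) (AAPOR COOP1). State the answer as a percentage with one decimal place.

52.3%

Top: 668
Denom: 668 + 88 + 448 + 74 = 1278
COOP1 = 668 / 1278 = 0.5227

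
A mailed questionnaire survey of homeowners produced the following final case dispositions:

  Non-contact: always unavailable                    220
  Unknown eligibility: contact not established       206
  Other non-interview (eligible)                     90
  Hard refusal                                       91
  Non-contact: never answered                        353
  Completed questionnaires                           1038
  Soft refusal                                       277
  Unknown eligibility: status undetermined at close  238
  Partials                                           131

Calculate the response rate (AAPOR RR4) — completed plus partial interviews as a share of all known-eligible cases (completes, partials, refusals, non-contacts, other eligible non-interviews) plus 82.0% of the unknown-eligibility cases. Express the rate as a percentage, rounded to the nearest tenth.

Declined to participate = 91 + 277 = 368
No answer / not reached = 353 + 220 = 573
Unknown if eligible = 206 + 238 = 444
Top → 1038 + 131 = 1169
Determined eligible → 1038 + 131 + 368 + 573 + 90 = 2200
Estimated eligible among unknowns → 0.8200 × 444 = 364.08
Denom → 2200 + 364.08 = 2564.08
RR4 = 1169 / 2564.08 = 0.4559

45.6%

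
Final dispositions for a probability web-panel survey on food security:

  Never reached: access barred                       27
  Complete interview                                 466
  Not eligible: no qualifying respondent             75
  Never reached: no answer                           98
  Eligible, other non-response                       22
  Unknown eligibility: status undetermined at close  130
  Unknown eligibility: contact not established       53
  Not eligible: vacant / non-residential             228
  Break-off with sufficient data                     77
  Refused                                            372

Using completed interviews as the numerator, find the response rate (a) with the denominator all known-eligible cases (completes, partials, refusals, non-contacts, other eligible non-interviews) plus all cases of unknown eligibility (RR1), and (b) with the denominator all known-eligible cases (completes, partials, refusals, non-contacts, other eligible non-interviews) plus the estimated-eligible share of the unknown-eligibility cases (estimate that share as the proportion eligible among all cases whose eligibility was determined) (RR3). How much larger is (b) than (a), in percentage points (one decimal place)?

1.3

Non-contacts = 98 + 27 = 125
Undetermined eligibility = 53 + 130 = 183
Screened out, ineligible = 75 + 228 = 303
Top: 466
Base: 466 + 77 + 372 + 125 + 22 + 183 = 1245
RR1 = 466 / 1245 = 0.3743
Eligible (known): 466 + 77 + 372 + 125 + 22 = 1062
e = 1062 / (1062 + 303) = 1062 / 1365 = 0.7780
Eligible share of unknowns: 0.7780 × 183 = 142.37
Base: 1062 + 142.37 = 1204.37
RR3 = 466 / 1204.37 = 0.3869
Difference = 38.69 − 37.43 = 1.26 percentage points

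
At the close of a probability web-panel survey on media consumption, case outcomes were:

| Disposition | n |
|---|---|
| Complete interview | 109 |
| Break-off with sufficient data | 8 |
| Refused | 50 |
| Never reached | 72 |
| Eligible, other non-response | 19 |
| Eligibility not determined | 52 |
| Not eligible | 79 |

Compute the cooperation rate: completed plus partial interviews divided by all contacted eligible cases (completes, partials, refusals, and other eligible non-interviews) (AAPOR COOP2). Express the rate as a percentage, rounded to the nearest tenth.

Top → 109 + 8 = 117
Denom → 109 + 8 + 50 + 19 = 186
COOP2 = 117 / 186 = 0.6290

62.9%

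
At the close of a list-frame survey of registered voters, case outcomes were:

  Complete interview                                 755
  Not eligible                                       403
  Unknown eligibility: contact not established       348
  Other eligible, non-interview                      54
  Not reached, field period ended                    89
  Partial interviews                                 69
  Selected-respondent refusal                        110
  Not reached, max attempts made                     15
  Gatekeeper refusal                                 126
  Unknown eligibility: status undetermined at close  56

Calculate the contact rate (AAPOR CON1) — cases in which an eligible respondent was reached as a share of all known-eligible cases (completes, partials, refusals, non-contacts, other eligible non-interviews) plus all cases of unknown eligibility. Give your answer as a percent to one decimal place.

68.7%

Declined to participate = 126 + 110 = 236
No contact after all attempts = 89 + 15 = 104
Eligibility not determined = 348 + 56 = 404
Top: 755 + 69 + 236 + 54 = 1114
Denom: 755 + 69 + 236 + 104 + 54 + 404 = 1622
CON1 = 1114 / 1622 = 0.6868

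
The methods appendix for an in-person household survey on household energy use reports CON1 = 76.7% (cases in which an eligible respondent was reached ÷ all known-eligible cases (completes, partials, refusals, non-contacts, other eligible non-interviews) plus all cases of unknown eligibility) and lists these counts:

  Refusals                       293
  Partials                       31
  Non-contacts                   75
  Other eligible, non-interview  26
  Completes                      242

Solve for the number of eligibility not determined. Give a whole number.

Numerator = 242 + 31 + 293 + 26 = 592
CON1 = 592 / D = 0.767
D = 592 / 0.767 = 771.8
Other denominator terms total 667
eligibility not determined = 771.8 − 667 ≈ 105

105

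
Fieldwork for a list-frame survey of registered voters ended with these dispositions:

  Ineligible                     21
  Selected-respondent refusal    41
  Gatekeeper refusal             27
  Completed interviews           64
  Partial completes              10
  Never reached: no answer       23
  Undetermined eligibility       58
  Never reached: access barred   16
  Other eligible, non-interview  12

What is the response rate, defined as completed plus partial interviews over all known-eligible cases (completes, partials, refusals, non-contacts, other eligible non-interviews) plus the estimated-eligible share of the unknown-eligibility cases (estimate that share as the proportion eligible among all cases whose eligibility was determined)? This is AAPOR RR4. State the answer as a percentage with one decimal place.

30.2%

Refusals = 27 + 41 = 68
No contact after all attempts = 23 + 16 = 39
Numerator = 64 + 10 = 74
Determined eligible = 64 + 10 + 68 + 39 + 12 = 193
e = 193 / (193 + 21) = 193 / 214 = 0.9019
Estimated eligible among unknowns = 0.9019 × 58 = 52.31
Base = 193 + 52.31 = 245.31
RR4 = 74 / 245.31 = 0.3017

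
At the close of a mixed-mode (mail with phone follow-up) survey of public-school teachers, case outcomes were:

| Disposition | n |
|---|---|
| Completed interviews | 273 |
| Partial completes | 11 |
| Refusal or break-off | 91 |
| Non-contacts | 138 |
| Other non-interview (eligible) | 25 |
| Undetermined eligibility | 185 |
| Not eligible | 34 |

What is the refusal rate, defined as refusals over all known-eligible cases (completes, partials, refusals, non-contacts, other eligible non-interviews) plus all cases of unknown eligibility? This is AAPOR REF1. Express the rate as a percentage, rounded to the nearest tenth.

Top: 91
Denom: 273 + 11 + 91 + 138 + 25 + 185 = 723
REF1 = 91 / 723 = 0.1259

12.6%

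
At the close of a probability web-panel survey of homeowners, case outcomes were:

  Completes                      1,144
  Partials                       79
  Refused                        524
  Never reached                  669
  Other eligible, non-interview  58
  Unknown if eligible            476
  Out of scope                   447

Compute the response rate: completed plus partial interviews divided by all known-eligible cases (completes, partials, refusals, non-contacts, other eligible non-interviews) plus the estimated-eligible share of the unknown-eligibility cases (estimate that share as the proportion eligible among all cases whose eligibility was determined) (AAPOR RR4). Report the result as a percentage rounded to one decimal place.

42.5%

Numerator: 1144 + 79 = 1223
Known eligible: 1144 + 79 + 524 + 669 + 58 = 2474
e = 2474 / (2474 + 447) = 2474 / 2921 = 0.8470
Estimated eligible among unknowns: 0.8470 × 476 = 403.17
Denominator: 2474 + 403.17 = 2877.17
RR4 = 1223 / 2877.17 = 0.4251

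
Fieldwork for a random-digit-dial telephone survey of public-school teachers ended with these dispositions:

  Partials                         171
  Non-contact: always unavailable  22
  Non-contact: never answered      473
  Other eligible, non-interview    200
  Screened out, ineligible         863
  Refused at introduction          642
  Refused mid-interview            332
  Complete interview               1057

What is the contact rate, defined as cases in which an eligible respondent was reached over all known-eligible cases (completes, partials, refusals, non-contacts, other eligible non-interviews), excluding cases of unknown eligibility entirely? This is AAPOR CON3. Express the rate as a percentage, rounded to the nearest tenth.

82.9%

Declined to participate = 642 + 332 = 974
Non-contacts = 473 + 22 = 495
Num → 1057 + 171 + 974 + 200 = 2402
Base → 1057 + 171 + 974 + 495 + 200 = 2897
CON3 = 2402 / 2897 = 0.8291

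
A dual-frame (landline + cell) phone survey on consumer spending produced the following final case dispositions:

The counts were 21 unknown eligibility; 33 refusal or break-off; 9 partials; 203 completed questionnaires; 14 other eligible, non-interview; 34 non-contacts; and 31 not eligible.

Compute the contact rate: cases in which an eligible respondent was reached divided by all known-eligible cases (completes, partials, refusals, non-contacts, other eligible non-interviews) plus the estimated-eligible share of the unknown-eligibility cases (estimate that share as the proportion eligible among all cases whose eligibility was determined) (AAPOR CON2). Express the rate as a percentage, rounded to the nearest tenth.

Top: 203 + 9 + 33 + 14 = 259
Eligible (known): 203 + 9 + 33 + 34 + 14 = 293
e = 293 / (293 + 31) = 293 / 324 = 0.9043
e × U: 0.9043 × 21 = 18.99
Base: 293 + 18.99 = 311.99
CON2 = 259 / 311.99 = 0.8302

83.0%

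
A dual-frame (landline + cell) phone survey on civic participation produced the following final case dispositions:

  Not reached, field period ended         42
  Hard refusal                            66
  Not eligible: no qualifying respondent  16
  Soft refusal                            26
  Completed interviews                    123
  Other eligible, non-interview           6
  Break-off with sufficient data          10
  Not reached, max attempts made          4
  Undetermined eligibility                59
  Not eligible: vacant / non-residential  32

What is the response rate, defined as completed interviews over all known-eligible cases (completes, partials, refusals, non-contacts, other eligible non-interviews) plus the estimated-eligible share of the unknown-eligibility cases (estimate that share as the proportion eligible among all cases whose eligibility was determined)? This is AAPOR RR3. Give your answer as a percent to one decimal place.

37.6%

Refused = 66 + 26 = 92
Never reached = 42 + 4 = 46
Screened out, ineligible = 16 + 32 = 48
Num: 123
Determined eligible: 123 + 10 + 92 + 46 + 6 = 277
e = 277 / (277 + 48) = 277 / 325 = 0.8523
e × U: 0.8523 × 59 = 50.29
Denominator: 277 + 50.29 = 327.29
RR3 = 123 / 327.29 = 0.3758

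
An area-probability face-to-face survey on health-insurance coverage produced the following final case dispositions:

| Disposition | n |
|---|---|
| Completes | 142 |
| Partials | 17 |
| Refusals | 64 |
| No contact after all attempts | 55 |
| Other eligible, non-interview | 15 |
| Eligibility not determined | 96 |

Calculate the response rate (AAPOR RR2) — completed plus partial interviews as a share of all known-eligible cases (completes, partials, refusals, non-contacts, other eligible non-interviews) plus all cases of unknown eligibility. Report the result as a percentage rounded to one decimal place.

Numerator = 142 + 17 = 159
Denominator = 142 + 17 + 64 + 55 + 15 + 96 = 389
RR2 = 159 / 389 = 0.4087

40.9%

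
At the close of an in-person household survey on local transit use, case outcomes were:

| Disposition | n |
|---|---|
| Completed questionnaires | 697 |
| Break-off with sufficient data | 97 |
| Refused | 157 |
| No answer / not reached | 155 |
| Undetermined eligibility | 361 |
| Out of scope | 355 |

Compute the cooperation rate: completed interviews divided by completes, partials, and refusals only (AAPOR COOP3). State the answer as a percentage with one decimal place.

73.3%

Num = 697
Denominator = 697 + 97 + 157 = 951
COOP3 = 697 / 951 = 0.7329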